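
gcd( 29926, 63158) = 2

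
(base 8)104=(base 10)68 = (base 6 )152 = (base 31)26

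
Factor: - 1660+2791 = 3^1*13^1*29^1 = 1131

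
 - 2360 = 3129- 5489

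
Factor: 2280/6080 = 2^( - 3)*3^1 = 3/8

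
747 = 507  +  240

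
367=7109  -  6742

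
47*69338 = 3258886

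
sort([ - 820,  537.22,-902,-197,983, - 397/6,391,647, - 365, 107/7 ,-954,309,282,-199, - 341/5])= [  -  954, - 902, - 820, - 365, - 199, - 197,-341/5, - 397/6, 107/7, 282,309,391,537.22, 647 , 983]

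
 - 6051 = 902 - 6953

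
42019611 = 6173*6807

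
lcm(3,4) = 12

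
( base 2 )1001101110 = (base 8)1156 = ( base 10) 622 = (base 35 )HR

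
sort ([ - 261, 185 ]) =[ - 261,185] 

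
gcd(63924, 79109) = 1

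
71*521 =36991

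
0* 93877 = 0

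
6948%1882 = 1302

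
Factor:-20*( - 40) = 800 = 2^5*5^2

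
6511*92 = 599012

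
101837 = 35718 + 66119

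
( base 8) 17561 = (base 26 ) bnf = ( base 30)8s9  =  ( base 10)8049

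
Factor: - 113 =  - 113^1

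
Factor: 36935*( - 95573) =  - 5^1 * 31^1*83^1*89^1*3083^1= - 3529988755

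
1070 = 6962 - 5892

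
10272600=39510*260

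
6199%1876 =571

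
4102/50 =2051/25 =82.04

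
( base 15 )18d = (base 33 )AS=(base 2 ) 101100110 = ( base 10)358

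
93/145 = 93/145 = 0.64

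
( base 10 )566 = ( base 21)15K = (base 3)202222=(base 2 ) 1000110110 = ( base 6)2342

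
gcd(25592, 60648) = 56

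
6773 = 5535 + 1238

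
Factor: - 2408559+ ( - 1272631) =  - 2^1*5^1*137^1 * 2687^1 = - 3681190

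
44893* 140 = 6285020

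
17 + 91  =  108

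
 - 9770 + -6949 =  - 16719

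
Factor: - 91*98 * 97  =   - 2^1*7^3*13^1*97^1  =  - 865046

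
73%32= 9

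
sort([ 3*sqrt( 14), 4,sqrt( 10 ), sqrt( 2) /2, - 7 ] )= [ - 7, sqrt ( 2 )/2 , sqrt(10),  4, 3*sqrt ( 14 )]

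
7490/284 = 26 + 53/142 = 26.37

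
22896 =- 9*(-2544)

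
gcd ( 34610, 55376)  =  6922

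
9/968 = 9/968 = 0.01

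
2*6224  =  12448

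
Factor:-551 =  - 19^1*29^1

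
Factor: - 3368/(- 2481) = 2^3* 3^( - 1 )*421^1*827^ ( - 1) 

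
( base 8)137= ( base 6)235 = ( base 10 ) 95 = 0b1011111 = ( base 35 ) 2P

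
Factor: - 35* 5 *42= - 7350  =  - 2^1*3^1*5^2*7^2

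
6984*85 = 593640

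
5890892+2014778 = 7905670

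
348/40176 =29/3348 = 0.01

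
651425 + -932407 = - 280982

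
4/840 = 1/210 = 0.00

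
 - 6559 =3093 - 9652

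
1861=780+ 1081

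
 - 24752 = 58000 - 82752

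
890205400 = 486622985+403582415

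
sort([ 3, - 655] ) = [ - 655, 3] 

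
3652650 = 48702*75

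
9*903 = 8127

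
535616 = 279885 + 255731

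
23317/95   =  245 + 42/95 = 245.44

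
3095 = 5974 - 2879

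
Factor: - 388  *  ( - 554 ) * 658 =141438416 =2^4 * 7^1  *47^1 * 97^1 *277^1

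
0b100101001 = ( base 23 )CL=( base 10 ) 297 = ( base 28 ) ah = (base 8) 451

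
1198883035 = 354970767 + 843912268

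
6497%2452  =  1593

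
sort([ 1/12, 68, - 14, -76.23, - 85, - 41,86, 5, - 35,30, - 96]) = [ - 96, - 85, - 76.23, - 41, - 35, - 14, 1/12, 5,30, 68 , 86]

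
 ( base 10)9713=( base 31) a3a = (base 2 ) 10010111110001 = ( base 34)8DN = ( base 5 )302323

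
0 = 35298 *0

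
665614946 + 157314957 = 822929903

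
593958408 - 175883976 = 418074432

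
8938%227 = 85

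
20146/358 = 56 +49/179 = 56.27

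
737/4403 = 737/4403= 0.17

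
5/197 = 5/197  =  0.03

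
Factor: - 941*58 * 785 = - 2^1*5^1*29^1*157^1*941^1 = - 42843730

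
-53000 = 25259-78259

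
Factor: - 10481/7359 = -3^(-1) * 11^ ( - 1)*47^1= -47/33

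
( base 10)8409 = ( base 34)79B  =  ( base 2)10000011011001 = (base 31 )8n8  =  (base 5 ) 232114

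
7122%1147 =240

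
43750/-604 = -73 + 171/302= -  72.43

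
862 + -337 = 525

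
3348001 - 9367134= - 6019133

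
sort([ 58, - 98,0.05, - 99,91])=[ - 99, - 98, 0.05, 58,  91 ]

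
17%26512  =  17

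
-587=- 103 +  - 484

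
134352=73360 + 60992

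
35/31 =35/31=   1.13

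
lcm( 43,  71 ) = 3053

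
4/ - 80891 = -1 + 80887/80891 = -0.00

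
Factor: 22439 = 19^1*1181^1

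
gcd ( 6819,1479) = 3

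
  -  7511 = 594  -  8105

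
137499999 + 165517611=303017610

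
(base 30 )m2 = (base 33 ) K2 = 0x296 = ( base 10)662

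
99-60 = 39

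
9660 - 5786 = 3874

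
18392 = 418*44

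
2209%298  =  123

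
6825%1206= 795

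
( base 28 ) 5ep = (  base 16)10f1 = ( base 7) 15434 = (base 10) 4337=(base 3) 12221122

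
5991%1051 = 736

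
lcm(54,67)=3618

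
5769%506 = 203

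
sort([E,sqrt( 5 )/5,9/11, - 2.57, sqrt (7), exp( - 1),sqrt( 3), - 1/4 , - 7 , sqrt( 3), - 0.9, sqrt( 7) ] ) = [ - 7, - 2.57,-0.9, - 1/4,exp( - 1),sqrt( 5 ) /5,9/11,sqrt( 3), sqrt(3 ),sqrt(7),sqrt( 7 ), E ]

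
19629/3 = 6543 = 6543.00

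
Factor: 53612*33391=2^2 * 13^1*1031^1*33391^1   =  1790158292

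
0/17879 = 0= 0.00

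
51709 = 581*89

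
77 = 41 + 36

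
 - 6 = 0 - 6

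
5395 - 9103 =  - 3708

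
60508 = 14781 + 45727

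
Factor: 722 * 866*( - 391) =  - 2^2*17^1 * 19^2  *  23^1 * 433^1 = - 244473532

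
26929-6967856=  - 6940927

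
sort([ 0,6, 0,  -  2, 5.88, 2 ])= [  -  2,0, 0, 2, 5.88, 6] 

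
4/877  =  4/877 = 0.00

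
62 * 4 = 248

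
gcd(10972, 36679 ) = 1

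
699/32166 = 233/10722=0.02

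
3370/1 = 3370 = 3370.00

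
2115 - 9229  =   - 7114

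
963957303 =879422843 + 84534460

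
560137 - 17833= 542304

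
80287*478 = 38377186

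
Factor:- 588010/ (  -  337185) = 926/531 = 2^1*3^(-2)*59^( - 1)  *463^1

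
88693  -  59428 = 29265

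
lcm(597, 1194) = 1194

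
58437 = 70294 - 11857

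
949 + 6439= 7388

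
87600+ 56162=143762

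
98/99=98/99 = 0.99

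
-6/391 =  - 6/391 = - 0.02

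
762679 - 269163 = 493516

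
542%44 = 14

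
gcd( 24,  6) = 6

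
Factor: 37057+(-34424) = 2633 = 2633^1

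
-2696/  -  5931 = 2696/5931 = 0.45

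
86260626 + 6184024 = 92444650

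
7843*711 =5576373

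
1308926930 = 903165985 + 405760945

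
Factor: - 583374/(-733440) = 97229/122240 = 2^( - 7)*5^( - 1)*11^1  *191^( - 1)*8839^1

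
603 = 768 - 165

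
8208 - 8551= - 343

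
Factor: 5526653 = 11^1*37^2 * 367^1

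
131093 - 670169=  - 539076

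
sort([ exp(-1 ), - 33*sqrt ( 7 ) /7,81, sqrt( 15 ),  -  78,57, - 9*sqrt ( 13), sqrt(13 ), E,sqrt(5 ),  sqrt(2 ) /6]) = [ - 78, - 9*sqrt(13 ),-33 * sqrt ( 7 ) /7,  sqrt(2)/6, exp(-1 ) , sqrt(5 ), E, sqrt( 13), sqrt ( 15), 57, 81 ] 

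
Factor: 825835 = 5^1* 19^1  *  8693^1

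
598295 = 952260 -353965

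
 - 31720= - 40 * 793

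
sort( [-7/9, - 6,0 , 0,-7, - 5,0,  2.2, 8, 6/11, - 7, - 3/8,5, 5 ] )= [-7, - 7, - 6, - 5, - 7/9, - 3/8,0,0, 0,  6/11 , 2.2,  5, 5, 8]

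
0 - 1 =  - 1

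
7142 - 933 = 6209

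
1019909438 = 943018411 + 76891027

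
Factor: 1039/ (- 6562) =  - 2^( - 1)* 17^(  -  1 )*193^( - 1) * 1039^1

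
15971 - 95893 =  - 79922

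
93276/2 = 46638 = 46638.00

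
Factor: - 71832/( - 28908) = 2^1*3^(-1)*11^ ( -1 )*41^1=82/33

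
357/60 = 5 + 19/20 = 5.95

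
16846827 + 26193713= 43040540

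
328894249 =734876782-405982533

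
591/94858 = 591/94858= 0.01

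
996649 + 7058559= 8055208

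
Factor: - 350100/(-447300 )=7^(-1)*71^( - 1)*389^1 = 389/497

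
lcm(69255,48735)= 1315845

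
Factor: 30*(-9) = - 270=   - 2^1*3^3*5^1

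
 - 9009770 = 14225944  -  23235714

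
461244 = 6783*68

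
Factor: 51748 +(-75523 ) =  -3^1*5^2*317^1 = -23775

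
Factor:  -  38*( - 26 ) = 988 = 2^2*13^1*19^1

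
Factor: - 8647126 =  -2^1*23^1 * 317^1*593^1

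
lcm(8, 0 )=0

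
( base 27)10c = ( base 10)741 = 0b1011100101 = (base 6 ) 3233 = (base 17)29a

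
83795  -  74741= 9054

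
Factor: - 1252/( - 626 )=2 = 2^1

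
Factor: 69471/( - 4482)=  - 31/2 = - 2^( -1 )*31^1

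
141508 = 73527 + 67981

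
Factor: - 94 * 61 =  - 2^1*47^1 * 61^1 = - 5734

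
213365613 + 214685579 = 428051192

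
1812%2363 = 1812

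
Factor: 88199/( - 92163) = - 89/93 = -  3^( - 1 )*31^( - 1 ) *89^1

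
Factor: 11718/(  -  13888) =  - 27/32 =- 2^ (  -  5 )*3^3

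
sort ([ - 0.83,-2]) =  [ - 2,-0.83 ] 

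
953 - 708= 245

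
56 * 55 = 3080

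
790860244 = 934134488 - 143274244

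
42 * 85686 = 3598812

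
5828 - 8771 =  - 2943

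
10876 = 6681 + 4195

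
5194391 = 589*8819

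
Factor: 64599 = 3^1*61^1*353^1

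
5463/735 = 1821/245 = 7.43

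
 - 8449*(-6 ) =50694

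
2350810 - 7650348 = -5299538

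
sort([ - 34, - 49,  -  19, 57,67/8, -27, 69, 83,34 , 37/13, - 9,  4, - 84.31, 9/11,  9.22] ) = [ -84.31, - 49, - 34, - 27, - 19, - 9 , 9/11  ,  37/13, 4,  67/8 , 9.22, 34, 57  ,  69,  83]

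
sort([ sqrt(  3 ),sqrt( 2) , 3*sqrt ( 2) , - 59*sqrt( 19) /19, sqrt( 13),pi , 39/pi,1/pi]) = [ - 59*sqrt (19) /19 , 1/pi,sqrt(2), sqrt( 3) , pi,sqrt( 13 ),3*sqrt( 2),39/pi] 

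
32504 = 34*956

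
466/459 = 466/459 = 1.02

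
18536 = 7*2648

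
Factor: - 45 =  - 3^2 * 5^1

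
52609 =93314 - 40705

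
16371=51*321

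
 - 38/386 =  -19/193 = -0.10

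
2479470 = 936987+1542483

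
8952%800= 152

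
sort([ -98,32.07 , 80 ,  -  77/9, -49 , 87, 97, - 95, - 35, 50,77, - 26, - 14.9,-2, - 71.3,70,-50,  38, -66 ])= [ - 98 ,- 95, -71.3,-66 ,-50, - 49, - 35, - 26, -14.9, - 77/9, -2,32.07,  38, 50, 70 , 77, 80, 87, 97] 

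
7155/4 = 1788 + 3/4 = 1788.75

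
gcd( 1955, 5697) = 1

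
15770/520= 1577/52  =  30.33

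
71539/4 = 17884+3/4  =  17884.75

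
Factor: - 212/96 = - 53/24= -2^( - 3)*3^( - 1)*53^1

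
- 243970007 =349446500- 593416507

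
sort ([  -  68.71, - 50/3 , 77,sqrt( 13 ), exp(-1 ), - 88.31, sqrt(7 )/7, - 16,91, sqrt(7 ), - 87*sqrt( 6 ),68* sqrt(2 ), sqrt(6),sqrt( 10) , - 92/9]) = [-87*sqrt(6),-88.31, - 68.71,-50/3, - 16, - 92/9,exp ( -1), sqrt(7 ) /7, sqrt( 6) , sqrt ( 7 ),sqrt (10 ),sqrt( 13),77,91,68*sqrt( 2 ) ] 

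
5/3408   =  5/3408 = 0.00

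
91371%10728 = 5547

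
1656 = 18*92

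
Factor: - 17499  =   - 3^1 * 19^1*307^1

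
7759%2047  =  1618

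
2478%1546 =932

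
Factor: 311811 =3^1*23^1*4519^1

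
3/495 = 1/165=0.01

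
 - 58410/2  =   - 29205   =  -29205.00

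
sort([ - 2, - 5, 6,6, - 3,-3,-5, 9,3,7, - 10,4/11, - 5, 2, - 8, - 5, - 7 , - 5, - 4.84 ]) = [ - 10, - 8, - 7, - 5, - 5,  -  5, - 5, - 5, - 4.84, - 3, - 3, - 2,4/11 , 2,3 , 6, 6,7, 9 ] 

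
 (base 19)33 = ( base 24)2C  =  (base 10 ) 60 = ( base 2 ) 111100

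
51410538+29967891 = 81378429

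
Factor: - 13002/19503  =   - 2/3 = - 2^1*3^ (-1 ) 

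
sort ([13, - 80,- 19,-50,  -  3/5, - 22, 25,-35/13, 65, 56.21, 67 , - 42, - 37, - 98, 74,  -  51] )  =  [ - 98, - 80, - 51, - 50, - 42, - 37,-22, - 19, - 35/13,-3/5, 13,25, 56.21, 65, 67,74 ]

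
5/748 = 5/748 =0.01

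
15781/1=15781=15781.00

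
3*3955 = 11865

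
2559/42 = 60 + 13/14 =60.93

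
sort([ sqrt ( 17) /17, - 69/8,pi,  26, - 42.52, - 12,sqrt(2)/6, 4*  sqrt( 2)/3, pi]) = [ - 42.52, - 12, - 69/8,sqrt(2)/6, sqrt(17) /17, 4*sqrt( 2) /3,  pi,pi, 26 ]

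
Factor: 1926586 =2^1*29^1*59^1*563^1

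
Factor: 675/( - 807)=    - 225/269 = - 3^2*5^2*269^( - 1 ) 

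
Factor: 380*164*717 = 44683440 = 2^4*3^1*5^1 *19^1*41^1*239^1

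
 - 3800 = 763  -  4563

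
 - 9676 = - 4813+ - 4863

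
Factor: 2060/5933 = 2^2*5^1*17^(  -  1 )*103^1 * 349^( - 1)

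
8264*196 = 1619744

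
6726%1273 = 361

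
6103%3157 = 2946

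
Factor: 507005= 5^1*31^1*3271^1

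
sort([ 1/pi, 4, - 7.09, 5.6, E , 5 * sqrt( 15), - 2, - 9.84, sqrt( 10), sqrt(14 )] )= [ - 9.84, - 7.09, - 2,  1/pi,E,sqrt(10) , sqrt(14), 4,5.6,5* sqrt(15) ] 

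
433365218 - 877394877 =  - 444029659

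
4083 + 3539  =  7622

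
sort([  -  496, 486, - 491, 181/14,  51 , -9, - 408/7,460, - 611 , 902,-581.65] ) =[ - 611,-581.65, -496, - 491, - 408/7, - 9,181/14,51,460,486,902 ] 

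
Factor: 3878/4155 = 14/15 =2^1*3^(- 1 )*5^( - 1) * 7^1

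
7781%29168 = 7781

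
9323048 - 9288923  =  34125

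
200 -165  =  35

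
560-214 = 346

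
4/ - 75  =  -1+ 71/75 = -  0.05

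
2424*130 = 315120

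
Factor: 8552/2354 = 4276/1177 = 2^2 * 11^( - 1 ) * 107^( - 1 ) * 1069^1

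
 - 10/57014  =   - 1 + 28502/28507 = -0.00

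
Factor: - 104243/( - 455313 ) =3^( - 1 ) * 104243^1*151771^( - 1 ) 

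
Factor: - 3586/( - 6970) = 5^ ( - 1 )*11^1*17^( - 1)*41^( - 1) * 163^1 = 1793/3485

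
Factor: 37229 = 59^1 *631^1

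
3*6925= 20775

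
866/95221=866/95221 = 0.01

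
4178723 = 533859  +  3644864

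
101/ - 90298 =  - 101/90298 = - 0.00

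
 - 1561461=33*( - 47317)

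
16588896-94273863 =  - 77684967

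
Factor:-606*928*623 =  - 350355264 = - 2^6 * 3^1*7^1*29^1*89^1 * 101^1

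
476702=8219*58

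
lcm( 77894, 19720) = 1557880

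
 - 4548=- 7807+3259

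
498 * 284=141432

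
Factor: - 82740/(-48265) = 2^2 * 3^1*7^(-1)=12/7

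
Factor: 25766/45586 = 13^1 * 23^ ( - 1) = 13/23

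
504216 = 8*63027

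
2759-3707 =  - 948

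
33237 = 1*33237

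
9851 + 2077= 11928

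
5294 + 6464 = 11758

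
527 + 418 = 945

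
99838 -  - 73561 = 173399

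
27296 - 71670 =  - 44374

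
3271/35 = 3271/35 = 93.46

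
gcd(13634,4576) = 2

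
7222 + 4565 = 11787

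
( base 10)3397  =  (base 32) 3a5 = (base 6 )23421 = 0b110101000101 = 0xD45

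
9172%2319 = 2215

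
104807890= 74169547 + 30638343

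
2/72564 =1/36282=   0.00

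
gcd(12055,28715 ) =5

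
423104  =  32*13222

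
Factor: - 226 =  - 2^1*113^1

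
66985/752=66985/752 = 89.08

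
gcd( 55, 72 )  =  1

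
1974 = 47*42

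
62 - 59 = 3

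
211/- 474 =-211/474 = - 0.45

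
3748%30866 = 3748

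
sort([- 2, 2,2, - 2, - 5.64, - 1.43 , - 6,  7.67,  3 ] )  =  [ - 6,-5.64, - 2 , - 2,  -  1.43,2, 2, 3,7.67]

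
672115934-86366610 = 585749324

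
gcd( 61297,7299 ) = 1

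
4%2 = 0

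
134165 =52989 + 81176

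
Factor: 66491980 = 2^2*5^1*3324599^1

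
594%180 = 54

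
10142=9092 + 1050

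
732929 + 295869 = 1028798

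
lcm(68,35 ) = 2380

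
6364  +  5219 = 11583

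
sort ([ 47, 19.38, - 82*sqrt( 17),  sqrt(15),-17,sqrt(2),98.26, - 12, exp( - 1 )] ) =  [ - 82*sqrt(17), - 17, - 12,exp( - 1),sqrt( 2),sqrt(15),19.38,47,98.26] 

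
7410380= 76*97505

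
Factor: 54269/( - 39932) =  - 2^( - 2)*67^( - 1 ) * 149^( - 1)*54269^1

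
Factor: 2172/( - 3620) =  - 3^1 * 5^(-1 ) = -  3/5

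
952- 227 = 725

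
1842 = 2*921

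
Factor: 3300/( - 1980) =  - 3^( - 1)*5^1  =  -5/3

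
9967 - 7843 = 2124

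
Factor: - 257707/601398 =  - 2^( - 1)* 3^( - 3 )*7^( - 1)*37^(  -  1 )*43^( - 1 ) * 257707^1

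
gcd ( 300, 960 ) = 60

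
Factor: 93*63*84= 2^2 * 3^4*7^2*31^1 = 492156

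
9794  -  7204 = 2590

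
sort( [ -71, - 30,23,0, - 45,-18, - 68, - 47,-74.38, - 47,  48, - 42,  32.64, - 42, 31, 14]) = [ - 74.38, - 71, - 68, - 47, - 47, - 45,-42, - 42,-30, - 18, 0,14, 23, 31,32.64, 48 ]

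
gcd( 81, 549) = 9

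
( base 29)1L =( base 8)62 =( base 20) 2A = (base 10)50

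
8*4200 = 33600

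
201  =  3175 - 2974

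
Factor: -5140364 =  - 2^2*53^1*24247^1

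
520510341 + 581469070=1101979411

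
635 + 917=1552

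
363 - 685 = -322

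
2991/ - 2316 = -2 + 547/772  =  -1.29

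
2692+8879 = 11571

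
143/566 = 143/566 =0.25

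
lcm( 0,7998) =0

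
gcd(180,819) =9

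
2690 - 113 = 2577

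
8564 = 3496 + 5068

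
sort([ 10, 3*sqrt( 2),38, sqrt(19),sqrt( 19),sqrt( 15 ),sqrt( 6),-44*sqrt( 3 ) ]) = [ - 44*sqrt( 3 ), sqrt(6 ),sqrt( 15 ),3 *sqrt( 2),sqrt ( 19 ),sqrt( 19),10,38]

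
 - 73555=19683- 93238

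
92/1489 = 92/1489 = 0.06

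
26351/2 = 13175 + 1/2 = 13175.50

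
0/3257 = 0 = 0.00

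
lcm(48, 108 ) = 432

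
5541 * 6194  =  34320954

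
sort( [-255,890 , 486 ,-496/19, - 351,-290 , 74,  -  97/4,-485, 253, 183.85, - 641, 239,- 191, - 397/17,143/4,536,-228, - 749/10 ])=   [ - 641,-485, - 351, - 290,-255,  -  228, - 191,-749/10,-496/19, -97/4, - 397/17, 143/4,74,183.85,239, 253, 486,536, 890] 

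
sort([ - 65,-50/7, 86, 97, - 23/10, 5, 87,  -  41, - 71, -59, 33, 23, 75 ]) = [- 71, - 65, - 59, - 41, - 50/7,-23/10, 5,23,33, 75,86,87, 97]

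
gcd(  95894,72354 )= 2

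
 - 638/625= -638/625 = - 1.02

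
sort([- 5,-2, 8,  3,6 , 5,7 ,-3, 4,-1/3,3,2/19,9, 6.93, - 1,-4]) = [-5, - 4, - 3,  -  2,- 1,-1/3, 2/19,3,3 , 4,5,6, 6.93,7, 8,9] 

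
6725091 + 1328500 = 8053591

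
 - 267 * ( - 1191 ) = 317997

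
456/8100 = 38/675 = 0.06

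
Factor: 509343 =3^1*41^2*101^1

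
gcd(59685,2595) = 2595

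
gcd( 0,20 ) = 20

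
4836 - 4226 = 610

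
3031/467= 6  +  229/467= 6.49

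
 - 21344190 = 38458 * ( - 555)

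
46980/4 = 11745 = 11745.00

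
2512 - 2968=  - 456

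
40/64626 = 20/32313 =0.00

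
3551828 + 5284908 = 8836736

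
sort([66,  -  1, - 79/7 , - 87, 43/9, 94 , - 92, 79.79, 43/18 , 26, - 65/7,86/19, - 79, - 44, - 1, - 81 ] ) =[ - 92,  -  87, - 81, - 79, - 44, - 79/7, - 65/7, - 1, - 1, 43/18,86/19, 43/9,26, 66, 79.79, 94]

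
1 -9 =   -  8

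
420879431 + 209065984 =629945415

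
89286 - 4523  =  84763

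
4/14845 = 4/14845 =0.00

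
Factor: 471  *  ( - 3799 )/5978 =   -  1789329/5978 = - 2^( - 1 )*3^1*7^ ( - 2) * 29^1*61^( - 1)*131^1*157^1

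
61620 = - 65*( - 948)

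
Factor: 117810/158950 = 63/85 = 3^2 * 5^( - 1) *7^1 * 17^( - 1 )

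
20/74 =10/37 = 0.27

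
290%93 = 11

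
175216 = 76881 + 98335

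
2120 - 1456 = 664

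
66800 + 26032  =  92832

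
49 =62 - 13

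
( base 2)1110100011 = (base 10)931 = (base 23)1HB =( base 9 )1244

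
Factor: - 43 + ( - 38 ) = -81 = - 3^4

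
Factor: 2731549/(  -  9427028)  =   - 2^(  -  2)*13^( - 1 )*23^1*113^1*199^(-1)*911^( - 1)*1051^1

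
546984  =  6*91164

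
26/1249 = 26/1249 = 0.02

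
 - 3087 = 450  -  3537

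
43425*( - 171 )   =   - 7425675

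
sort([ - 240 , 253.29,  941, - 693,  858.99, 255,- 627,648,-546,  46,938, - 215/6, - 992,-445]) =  [ - 992 , - 693,-627, - 546, - 445,-240, - 215/6,  46,253.29,255,648,858.99,  938, 941] 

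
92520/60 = 1542  =  1542.00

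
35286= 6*5881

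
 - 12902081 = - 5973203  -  6928878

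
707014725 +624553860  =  1331568585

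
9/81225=1/9025= 0.00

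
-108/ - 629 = 108/629 = 0.17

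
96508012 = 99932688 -3424676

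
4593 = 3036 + 1557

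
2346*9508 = 22305768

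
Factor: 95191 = 95191^1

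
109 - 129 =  - 20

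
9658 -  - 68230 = 77888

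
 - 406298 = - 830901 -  - 424603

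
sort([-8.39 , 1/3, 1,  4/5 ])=[ -8.39, 1/3 , 4/5,1 ]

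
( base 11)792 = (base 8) 1664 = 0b1110110100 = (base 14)4ba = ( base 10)948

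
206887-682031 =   -  475144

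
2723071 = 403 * 6757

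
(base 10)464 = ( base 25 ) ie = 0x1D0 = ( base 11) 392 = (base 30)fe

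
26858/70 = 383 + 24/35 = 383.69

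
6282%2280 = 1722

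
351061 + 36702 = 387763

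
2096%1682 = 414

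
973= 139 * 7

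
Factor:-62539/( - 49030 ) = 2^ ( - 1 )*5^( - 1)*4903^(  -  1 )*62539^1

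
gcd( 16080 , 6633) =201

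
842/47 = 842/47 = 17.91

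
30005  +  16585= 46590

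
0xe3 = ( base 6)1015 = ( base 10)227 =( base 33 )6t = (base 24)9b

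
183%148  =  35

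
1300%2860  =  1300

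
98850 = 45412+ 53438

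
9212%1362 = 1040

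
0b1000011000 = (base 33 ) g8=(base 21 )14b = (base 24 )m8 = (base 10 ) 536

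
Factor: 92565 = 3^2*5^1*11^2 *17^1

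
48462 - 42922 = 5540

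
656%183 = 107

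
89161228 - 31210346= 57950882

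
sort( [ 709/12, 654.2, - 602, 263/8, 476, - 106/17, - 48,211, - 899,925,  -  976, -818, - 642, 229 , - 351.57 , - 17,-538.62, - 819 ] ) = [  -  976,-899 , - 819,  -  818, - 642,  -  602 ,-538.62,-351.57 ,-48, - 17, -106/17, 263/8,709/12, 211,229,  476,654.2,925]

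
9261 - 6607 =2654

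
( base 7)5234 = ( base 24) 34E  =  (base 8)3456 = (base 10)1838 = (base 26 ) 2II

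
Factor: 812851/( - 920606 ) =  - 2^ ( - 1 )*13^1*31^1*293^( - 1)*1571^ ( -1 )*2017^1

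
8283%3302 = 1679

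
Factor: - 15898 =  - 2^1*7949^1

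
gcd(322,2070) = 46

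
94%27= 13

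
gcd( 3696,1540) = 308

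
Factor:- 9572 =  - 2^2*2393^1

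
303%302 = 1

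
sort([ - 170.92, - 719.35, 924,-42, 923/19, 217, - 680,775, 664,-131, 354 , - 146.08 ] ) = [ - 719.35,  -  680, - 170.92,  -  146.08, - 131, -42,  923/19 , 217  ,  354,664,775, 924 ] 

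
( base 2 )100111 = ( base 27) 1C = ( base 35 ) 14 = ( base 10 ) 39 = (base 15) 29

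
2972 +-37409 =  - 34437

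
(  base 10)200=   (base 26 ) 7i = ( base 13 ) 125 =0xc8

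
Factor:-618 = -2^1*3^1 * 103^1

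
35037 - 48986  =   - 13949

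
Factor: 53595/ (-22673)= - 3^3*5^1*7^ ( - 1)*41^ ( - 1 )*79^(-1 )*397^1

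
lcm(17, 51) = 51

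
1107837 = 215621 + 892216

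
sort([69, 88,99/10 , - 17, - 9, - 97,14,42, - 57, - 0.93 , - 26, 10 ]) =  [ - 97, - 57, - 26, - 17, - 9,-0.93,99/10,10,  14, 42,69, 88 ] 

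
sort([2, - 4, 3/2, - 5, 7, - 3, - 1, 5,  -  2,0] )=[ - 5, - 4, - 3, - 2, - 1 , 0, 3/2 , 2,5 , 7]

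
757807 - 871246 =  - 113439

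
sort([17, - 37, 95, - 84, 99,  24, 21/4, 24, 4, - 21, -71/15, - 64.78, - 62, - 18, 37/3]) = [ - 84, -64.78, - 62, - 37 , - 21,  -  18, - 71/15, 4, 21/4, 37/3, 17, 24, 24,95, 99 ]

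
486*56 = 27216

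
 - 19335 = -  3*6445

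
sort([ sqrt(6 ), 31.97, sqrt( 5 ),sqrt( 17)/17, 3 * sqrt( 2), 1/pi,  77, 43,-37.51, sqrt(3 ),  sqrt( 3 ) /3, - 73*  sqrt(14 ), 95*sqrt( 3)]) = [-73*sqrt( 14), - 37.51, sqrt( 17)/17,1/pi, sqrt( 3) /3, sqrt (3 ),sqrt(5), sqrt( 6 ), 3 * sqrt(2),31.97, 43, 77, 95*sqrt( 3)]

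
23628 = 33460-9832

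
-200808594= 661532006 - 862340600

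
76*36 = 2736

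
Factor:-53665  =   - 5^1*10733^1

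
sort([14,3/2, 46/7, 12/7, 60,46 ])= [3/2, 12/7, 46/7, 14,46,60 ]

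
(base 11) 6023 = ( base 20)100B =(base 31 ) 8AD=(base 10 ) 8011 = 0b1111101001011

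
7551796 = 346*21826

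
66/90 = 11/15  =  0.73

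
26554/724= 36  +  245/362 = 36.68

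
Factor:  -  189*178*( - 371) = 2^1*3^3*7^2*53^1 * 89^1 = 12481182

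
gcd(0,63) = 63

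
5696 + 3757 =9453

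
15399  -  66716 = -51317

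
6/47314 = 3/23657  =  0.00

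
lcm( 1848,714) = 31416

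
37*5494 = 203278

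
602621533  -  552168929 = 50452604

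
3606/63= 57 + 5/21 =57.24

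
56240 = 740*76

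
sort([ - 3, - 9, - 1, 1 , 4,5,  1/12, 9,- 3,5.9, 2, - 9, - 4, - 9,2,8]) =[ - 9, - 9, - 9, - 4, - 3, - 3, - 1,1/12, 1 , 2  ,  2,4,5,5.9,8,9] 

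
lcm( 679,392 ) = 38024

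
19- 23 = - 4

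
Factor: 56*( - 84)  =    -  2^5* 3^1 * 7^2 = - 4704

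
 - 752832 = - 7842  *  96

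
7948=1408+6540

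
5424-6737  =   - 1313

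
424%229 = 195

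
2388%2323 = 65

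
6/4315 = 6/4315 = 0.00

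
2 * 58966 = 117932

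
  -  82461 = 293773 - 376234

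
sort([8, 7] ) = [7,8]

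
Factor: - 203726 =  - 2^1*101863^1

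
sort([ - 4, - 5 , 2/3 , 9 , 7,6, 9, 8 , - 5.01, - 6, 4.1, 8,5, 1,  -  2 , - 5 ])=[ - 6, - 5.01, - 5, - 5 , - 4, - 2, 2/3 , 1, 4.1,5,6,7, 8, 8, 9 , 9 ]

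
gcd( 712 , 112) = 8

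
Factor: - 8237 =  - 8237^1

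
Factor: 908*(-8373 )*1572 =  - 2^4*3^2*131^1*227^1*2791^1= - 11951419248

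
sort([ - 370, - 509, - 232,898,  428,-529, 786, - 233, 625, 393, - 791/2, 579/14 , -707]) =[ - 707,-529, - 509,- 791/2, - 370,- 233,  -  232, 579/14, 393, 428,625,786, 898] 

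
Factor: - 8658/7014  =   - 3^1*7^( - 1) * 13^1*37^1*167^( - 1)  =  -  1443/1169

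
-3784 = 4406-8190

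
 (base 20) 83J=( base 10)3279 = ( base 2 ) 110011001111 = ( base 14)12A3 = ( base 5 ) 101104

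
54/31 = 54/31 = 1.74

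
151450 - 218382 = - 66932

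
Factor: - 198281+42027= - 2^1*7^1* 11161^1=- 156254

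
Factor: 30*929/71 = 27870/71=2^1*3^1* 5^1*71^( - 1)*929^1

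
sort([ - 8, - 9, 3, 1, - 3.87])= [ - 9,-8, - 3.87,1, 3]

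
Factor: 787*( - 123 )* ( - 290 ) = 28072290 = 2^1 * 3^1*5^1*29^1*41^1*787^1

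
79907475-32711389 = 47196086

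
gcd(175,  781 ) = 1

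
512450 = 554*925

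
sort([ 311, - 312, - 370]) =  [ - 370, - 312 , 311]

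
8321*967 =8046407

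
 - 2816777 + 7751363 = 4934586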